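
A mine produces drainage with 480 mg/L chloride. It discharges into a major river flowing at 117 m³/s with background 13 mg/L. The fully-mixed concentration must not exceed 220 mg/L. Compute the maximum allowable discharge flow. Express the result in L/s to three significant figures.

93200 L/s

Mass balance at complete mixing: C_std·(Q_w + Q_r) = Q_w·C_e + Q_r·C_b.
Rearranging, Q_w = Q_r·(C_std − C_b)/(C_e − C_std) = 117·(220 − 13) / (480 − 220) = 93.15 m³/s.
= 9.315e+04 L/s.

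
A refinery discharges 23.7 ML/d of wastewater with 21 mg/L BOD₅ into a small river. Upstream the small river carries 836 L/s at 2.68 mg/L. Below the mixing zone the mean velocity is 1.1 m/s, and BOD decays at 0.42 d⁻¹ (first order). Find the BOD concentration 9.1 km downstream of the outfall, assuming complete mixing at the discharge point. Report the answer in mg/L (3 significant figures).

6.92 mg/L

23.7 ML/d = 0.2743 m³/s.
836 L/s = 0.836 m³/s.
After complete mixing, C₀ = (0.2743·21 + 0.836·2.68) / 1.11 = 7.206 mg/L.
Travel time t = 9100 m / 1.1 m/s = 8273 s = 0.09575 d.
C = 7.206·exp(−0.42·0.09575) = 7.206·0.9606 = 6.922 mg/L.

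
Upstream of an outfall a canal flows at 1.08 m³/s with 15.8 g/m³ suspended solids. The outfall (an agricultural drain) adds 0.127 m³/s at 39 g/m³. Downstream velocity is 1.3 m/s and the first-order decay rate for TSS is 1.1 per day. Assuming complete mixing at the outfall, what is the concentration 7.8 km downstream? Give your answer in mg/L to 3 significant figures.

After complete mixing, C₀ = (0.127·39 + 1.08·15.8) / 1.207 = 18.24 mg/L.
Travel time t = 7800 m / 1.3 m/s = 6000 s = 0.06944 d.
C = 18.24·exp(−1.1·0.06944) = 18.24·0.9265 = 16.9 mg/L.

16.9 mg/L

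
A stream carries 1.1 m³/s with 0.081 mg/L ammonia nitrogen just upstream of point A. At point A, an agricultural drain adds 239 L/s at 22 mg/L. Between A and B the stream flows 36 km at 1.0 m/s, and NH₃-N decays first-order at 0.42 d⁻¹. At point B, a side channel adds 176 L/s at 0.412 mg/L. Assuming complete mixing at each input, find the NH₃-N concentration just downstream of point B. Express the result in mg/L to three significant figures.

3.01 mg/L

239 L/s = 0.239 m³/s.
After input A: C = (1.1·0.081 + 0.239·22) / 1.339 = 3.993 mg/L.
Over the 36 km reach to input B (t = 3.6e+04 s = 0.4167 d), decay gives C = 3.993·exp(−0.42·0.4167) = 3.352 mg/L.
176 L/s = 0.176 m³/s.
After input B: C = (1.339·3.352 + 0.176·0.412) / 1.515 = 3.011 mg/L.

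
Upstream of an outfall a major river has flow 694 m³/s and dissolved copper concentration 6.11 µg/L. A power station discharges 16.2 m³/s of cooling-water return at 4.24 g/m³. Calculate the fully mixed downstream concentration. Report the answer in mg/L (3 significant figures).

6.11 µg/L = 0.00611 mg/L.
Conservation of mass across the mixing zone: C = (16.2·4.24 + 694·0.00611) / (16.2 + 694) = 72.93/710.2 = 0.1027 mg/L.

0.103 mg/L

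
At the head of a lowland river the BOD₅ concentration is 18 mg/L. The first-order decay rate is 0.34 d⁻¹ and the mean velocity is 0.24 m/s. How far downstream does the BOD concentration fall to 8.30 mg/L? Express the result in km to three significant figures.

From C = C₀·e^(−kt), t = ln(C₀/C)/k = ln(18/8.30)/0.34 = 0.7741/0.34 = 2.277 d.
Distance = v·t = 0.24 m/s × 1.967e+05 s = 4.721e+04 m = 47.21 km.

47.2 km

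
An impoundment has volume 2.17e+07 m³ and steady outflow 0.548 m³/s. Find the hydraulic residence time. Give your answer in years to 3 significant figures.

1.25 yr

Q = 0.548 m³/s × 3.156e+07 s/yr = 1.729e+07 m³/yr.
Hydraulic residence time τ = V/Q = 2.17e+07/1.729e+07 = 1.255 yr.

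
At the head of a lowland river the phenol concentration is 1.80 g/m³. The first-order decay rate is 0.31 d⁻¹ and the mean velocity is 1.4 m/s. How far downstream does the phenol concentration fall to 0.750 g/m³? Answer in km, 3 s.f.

From C = C₀·e^(−kt), t = ln(C₀/C)/k = ln(1.80/0.750)/0.31 = 0.8755/0.31 = 2.824 d.
Distance = v·t = 1.4 m/s × 2.44e+05 s = 3.416e+05 m = 341.6 km.

342 km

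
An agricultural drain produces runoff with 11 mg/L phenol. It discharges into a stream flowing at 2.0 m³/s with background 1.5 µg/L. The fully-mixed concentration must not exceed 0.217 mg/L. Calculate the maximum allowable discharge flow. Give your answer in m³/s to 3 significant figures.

1.5 µg/L = 0.0015 mg/L.
Mass balance at complete mixing: C_std·(Q_w + Q_r) = Q_w·C_e + Q_r·C_b.
Rearranging, Q_w = Q_r·(C_std − C_b)/(C_e − C_std) = 2.0·(0.217 − 0.0015) / (11 − 0.217) = 0.03997 m³/s.

0.0400 m³/s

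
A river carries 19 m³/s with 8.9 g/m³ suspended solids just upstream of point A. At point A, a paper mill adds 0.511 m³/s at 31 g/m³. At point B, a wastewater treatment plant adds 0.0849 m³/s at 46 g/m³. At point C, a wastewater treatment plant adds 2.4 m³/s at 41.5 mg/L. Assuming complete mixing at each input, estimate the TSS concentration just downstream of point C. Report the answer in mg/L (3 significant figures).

13.1 mg/L

After input A: C = (19·8.9 + 0.511·31) / 19.51 = 9.479 mg/L.
After input B: C = (19.51·9.479 + 0.0849·46) / 19.6 = 9.637 mg/L.
After input C: C = (19.6·9.637 + 2.4·41.5) / 22 = 13.11 mg/L.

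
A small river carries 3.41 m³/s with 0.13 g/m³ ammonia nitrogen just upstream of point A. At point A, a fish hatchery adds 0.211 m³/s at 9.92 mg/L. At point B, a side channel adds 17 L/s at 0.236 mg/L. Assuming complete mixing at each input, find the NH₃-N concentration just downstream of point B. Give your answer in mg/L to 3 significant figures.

After input A: C = (3.41·0.13 + 0.211·9.92) / 3.621 = 0.7005 mg/L.
17 L/s = 0.017 m³/s.
After input B: C = (3.621·0.7005 + 0.017·0.236) / 3.638 = 0.6983 mg/L.

0.698 mg/L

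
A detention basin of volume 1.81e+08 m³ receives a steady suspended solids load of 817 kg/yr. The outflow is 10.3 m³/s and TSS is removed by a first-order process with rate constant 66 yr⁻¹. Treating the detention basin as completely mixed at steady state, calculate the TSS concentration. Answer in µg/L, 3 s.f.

Outflow Q = 10.3 m³/s × 3.156e+07 s/yr = 3.25e+08 m³/yr.
Steady-state CSTR mass balance: W = Q·C + k·V·C, so C = W/(Q + kV).
Q + kV = 3.25e+08 + 66·1.81e+08 = 1.227e+10 m³/yr.
C = 817/1.227e+10 = 6.658e-08 kg/m³ = 6.658e-05 mg/L = 0.06658 µg/L.

0.0666 µg/L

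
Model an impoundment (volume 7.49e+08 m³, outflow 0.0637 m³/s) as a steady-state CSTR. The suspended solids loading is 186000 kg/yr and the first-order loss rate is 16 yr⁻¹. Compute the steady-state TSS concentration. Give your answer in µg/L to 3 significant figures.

15.5 µg/L

Outflow Q = 0.0637 m³/s × 3.156e+07 s/yr = 2.01e+06 m³/yr.
Steady-state CSTR mass balance: W = Q·C + k·V·C, so C = W/(Q + kV).
Q + kV = 2.01e+06 + 16·7.49e+08 = 1.199e+10 m³/yr.
C = 186000/1.199e+10 = 1.552e-05 kg/m³ = 0.01552 mg/L = 15.52 µg/L.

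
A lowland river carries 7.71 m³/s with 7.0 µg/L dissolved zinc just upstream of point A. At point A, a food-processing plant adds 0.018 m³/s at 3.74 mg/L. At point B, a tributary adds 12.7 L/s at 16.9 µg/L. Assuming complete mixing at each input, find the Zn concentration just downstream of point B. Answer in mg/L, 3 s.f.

0.0157 mg/L

7.0 µg/L = 0.007 mg/L.
After input A: C = (7.71·0.007 + 0.018·3.74) / 7.728 = 0.01569 mg/L.
12.7 L/s = 0.0127 m³/s.
16.9 µg/L = 0.0169 mg/L.
After input B: C = (7.728·0.01569 + 0.0127·0.0169) / 7.741 = 0.0157 mg/L.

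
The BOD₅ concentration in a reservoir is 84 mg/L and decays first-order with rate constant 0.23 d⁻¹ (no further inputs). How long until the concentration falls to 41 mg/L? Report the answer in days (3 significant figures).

3.12 d

t = ln(C₀/C)/k = ln(84/41)/0.23 = 0.7172/0.23 = 3.118 d.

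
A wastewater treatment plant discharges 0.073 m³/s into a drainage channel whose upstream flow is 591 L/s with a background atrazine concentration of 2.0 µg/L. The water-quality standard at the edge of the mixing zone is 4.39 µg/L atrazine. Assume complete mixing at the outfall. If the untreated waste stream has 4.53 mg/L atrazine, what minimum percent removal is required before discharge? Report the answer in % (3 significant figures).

99.5 %

591 L/s = 0.591 m³/s.
2.0 µg/L = 0.002 mg/L.
4.39 µg/L = 0.00439 mg/L.
Mass balance: 0.00439·0.664 = 0.073·Cₑ + 0.591·0.002.
Cₑ = (0.002915 − 0.001182) / 0.073 = 0.02374 mg/L.
Required removal = 1 − 0.02374/4.53 = 99.48 %.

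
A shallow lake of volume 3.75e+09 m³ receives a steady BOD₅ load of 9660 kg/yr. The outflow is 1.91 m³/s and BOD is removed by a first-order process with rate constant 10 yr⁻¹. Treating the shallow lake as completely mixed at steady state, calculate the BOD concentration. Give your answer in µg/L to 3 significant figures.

Outflow Q = 1.91 m³/s × 3.156e+07 s/yr = 6.028e+07 m³/yr.
Steady-state CSTR mass balance: W = Q·C + k·V·C, so C = W/(Q + kV).
Q + kV = 6.028e+07 + 10·3.75e+09 = 3.756e+10 m³/yr.
C = 9660/3.756e+10 = 2.572e-07 kg/m³ = 0.0002572 mg/L = 0.2572 µg/L.

0.257 µg/L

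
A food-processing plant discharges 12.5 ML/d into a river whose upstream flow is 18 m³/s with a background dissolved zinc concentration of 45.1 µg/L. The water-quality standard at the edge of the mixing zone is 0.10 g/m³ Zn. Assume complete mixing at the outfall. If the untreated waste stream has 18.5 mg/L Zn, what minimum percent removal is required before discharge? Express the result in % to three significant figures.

12.5 ML/d = 0.1447 m³/s.
45.1 µg/L = 0.0451 mg/L.
Mass balance: 0.1·18.14 = 0.1447·Cₑ + 18·0.0451.
Cₑ = (1.814 − 0.8118) / 0.1447 = 6.93 mg/L.
Required removal = 1 − 6.93/18.5 = 62.54 %.

62.5 %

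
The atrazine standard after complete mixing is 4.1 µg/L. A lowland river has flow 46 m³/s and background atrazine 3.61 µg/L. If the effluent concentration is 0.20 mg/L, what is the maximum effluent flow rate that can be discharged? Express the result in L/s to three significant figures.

3.61 µg/L = 0.00361 mg/L.
4.1 µg/L = 0.0041 mg/L.
Mass balance at complete mixing: C_std·(Q_w + Q_r) = Q_w·C_e + Q_r·C_b.
Rearranging, Q_w = Q_r·(C_std − C_b)/(C_e − C_std) = 46·(0.0041 − 0.00361) / (0.2 − 0.0041) = 0.1151 m³/s.
= 115.1 L/s.

115 L/s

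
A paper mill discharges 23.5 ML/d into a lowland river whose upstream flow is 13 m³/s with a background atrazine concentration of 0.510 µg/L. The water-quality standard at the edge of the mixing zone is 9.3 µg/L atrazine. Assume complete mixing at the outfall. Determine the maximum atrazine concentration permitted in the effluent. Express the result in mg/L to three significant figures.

23.5 ML/d = 0.272 m³/s.
0.510 µg/L = 0.00051 mg/L.
9.3 µg/L = 0.0093 mg/L.
Mass balance: 0.0093·13.27 = 0.272·Cₑ + 13·0.00051.
Cₑ = (0.1234 − 0.00663) / 0.272 = 0.4294 mg/L.

0.429 mg/L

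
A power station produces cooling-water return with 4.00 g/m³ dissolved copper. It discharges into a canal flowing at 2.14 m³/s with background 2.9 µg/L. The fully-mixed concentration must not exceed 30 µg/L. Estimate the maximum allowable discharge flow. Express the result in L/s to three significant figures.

2.9 µg/L = 0.0029 mg/L.
30 µg/L = 0.03 mg/L.
Mass balance at complete mixing: C_std·(Q_w + Q_r) = Q_w·C_e + Q_r·C_b.
Rearranging, Q_w = Q_r·(C_std − C_b)/(C_e − C_std) = 2.14·(0.03 − 0.0029) / (4 − 0.03) = 0.01461 m³/s.
= 14.61 L/s.

14.6 L/s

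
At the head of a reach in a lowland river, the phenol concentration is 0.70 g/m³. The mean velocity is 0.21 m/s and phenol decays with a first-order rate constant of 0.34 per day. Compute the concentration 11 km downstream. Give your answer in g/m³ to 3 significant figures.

0.570 g/m³

Travel time t = 11 km / 0.21 m/s = 1.1e+04/0.21 = 5.238e+04 s = 0.6063 d.
First-order decay: C = 0.70·exp(−0.34·0.6063) = 0.70·0.8137 = 0.5696 g/m³.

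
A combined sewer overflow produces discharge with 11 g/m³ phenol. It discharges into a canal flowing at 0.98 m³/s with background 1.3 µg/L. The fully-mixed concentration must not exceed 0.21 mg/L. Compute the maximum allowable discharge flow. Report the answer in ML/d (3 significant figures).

1.64 ML/d

1.3 µg/L = 0.0013 mg/L.
Mass balance at complete mixing: C_std·(Q_w + Q_r) = Q_w·C_e + Q_r·C_b.
Rearranging, Q_w = Q_r·(C_std − C_b)/(C_e − C_std) = 0.98·(0.21 − 0.0013) / (11 − 0.21) = 0.01896 m³/s.
= 1.638 ML/d.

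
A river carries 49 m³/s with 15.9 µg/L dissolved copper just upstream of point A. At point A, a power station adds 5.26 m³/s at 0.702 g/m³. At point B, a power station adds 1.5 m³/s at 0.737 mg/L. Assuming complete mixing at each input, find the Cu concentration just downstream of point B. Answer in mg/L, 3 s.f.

0.100 mg/L

15.9 µg/L = 0.0159 mg/L.
After input A: C = (49·0.0159 + 5.26·0.702) / 54.26 = 0.08241 mg/L.
After input B: C = (54.26·0.08241 + 1.5·0.737) / 55.76 = 0.1 mg/L.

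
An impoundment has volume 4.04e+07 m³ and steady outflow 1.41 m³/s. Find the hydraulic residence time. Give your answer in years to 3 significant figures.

Q = 1.41 m³/s × 3.156e+07 s/yr = 4.45e+07 m³/yr.
Hydraulic residence time τ = V/Q = 4.04e+07/4.45e+07 = 0.9079 yr.

0.908 yr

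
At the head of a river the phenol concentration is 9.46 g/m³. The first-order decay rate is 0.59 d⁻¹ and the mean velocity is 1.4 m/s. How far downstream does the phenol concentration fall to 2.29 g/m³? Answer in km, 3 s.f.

291 km

From C = C₀·e^(−kt), t = ln(C₀/C)/k = ln(9.46/2.29)/0.59 = 1.419/0.59 = 2.404 d.
Distance = v·t = 1.4 m/s × 2.077e+05 s = 2.908e+05 m = 290.8 km.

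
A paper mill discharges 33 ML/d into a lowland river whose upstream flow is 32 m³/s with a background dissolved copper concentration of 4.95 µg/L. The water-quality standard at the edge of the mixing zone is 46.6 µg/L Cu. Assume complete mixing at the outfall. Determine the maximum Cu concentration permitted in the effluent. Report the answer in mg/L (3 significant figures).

3.54 mg/L

33 ML/d = 0.3819 m³/s.
4.95 µg/L = 0.00495 mg/L.
46.6 µg/L = 0.0466 mg/L.
Mass balance: 0.0466·32.38 = 0.3819·Cₑ + 32·0.00495.
Cₑ = (1.509 − 0.1584) / 0.3819 = 3.536 mg/L.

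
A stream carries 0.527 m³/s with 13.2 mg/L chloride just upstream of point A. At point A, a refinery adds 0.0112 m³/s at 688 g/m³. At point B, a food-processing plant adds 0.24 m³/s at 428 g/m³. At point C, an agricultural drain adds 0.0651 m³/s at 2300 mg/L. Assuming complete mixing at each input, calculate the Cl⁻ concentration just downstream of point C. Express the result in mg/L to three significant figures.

After input A: C = (0.527·13.2 + 0.0112·688) / 0.5382 = 27.24 mg/L.
After input B: C = (0.5382·27.24 + 0.24·428) / 0.7782 = 150.8 mg/L.
After input C: C = (0.7782·150.8 + 0.0651·2300) / 0.8433 = 316.7 mg/L.

317 mg/L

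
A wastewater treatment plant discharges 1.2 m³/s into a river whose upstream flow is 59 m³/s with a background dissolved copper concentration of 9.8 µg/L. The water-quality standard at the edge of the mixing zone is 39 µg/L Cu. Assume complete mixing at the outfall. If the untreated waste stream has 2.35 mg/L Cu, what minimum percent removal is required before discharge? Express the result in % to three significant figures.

37.2 %

9.8 µg/L = 0.0098 mg/L.
39 µg/L = 0.039 mg/L.
Mass balance: 0.039·60.2 = 1.2·Cₑ + 59·0.0098.
Cₑ = (2.348 − 0.5782) / 1.2 = 1.475 mg/L.
Required removal = 1 − 1.475/2.35 = 37.25 %.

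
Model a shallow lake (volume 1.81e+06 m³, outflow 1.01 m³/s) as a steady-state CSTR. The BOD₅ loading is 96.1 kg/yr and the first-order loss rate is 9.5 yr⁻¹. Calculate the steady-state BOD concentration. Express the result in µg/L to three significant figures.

Outflow Q = 1.01 m³/s × 3.156e+07 s/yr = 3.187e+07 m³/yr.
Steady-state CSTR mass balance: W = Q·C + k·V·C, so C = W/(Q + kV).
Q + kV = 3.187e+07 + 9.5·1.81e+06 = 4.907e+07 m³/yr.
C = 96.1/4.907e+07 = 1.958e-06 kg/m³ = 0.001958 mg/L = 1.958 µg/L.

1.96 µg/L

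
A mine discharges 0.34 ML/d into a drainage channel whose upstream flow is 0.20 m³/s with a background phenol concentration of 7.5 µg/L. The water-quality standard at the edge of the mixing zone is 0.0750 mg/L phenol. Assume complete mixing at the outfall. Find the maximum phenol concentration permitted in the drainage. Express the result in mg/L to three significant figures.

0.34 ML/d = 0.003935 m³/s.
7.5 µg/L = 0.0075 mg/L.
Mass balance: 0.075·0.2039 = 0.003935·Cₑ + 0.2·0.0075.
Cₑ = (0.0153 − 0.0015) / 0.003935 = 3.506 mg/L.

3.51 mg/L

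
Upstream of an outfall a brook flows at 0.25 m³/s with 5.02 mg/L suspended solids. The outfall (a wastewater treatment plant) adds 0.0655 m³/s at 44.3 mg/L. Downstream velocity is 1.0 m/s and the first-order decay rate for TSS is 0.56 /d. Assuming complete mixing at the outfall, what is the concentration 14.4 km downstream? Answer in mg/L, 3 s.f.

After complete mixing, C₀ = (0.0655·44.3 + 0.25·5.02) / 0.3155 = 13.17 mg/L.
Travel time t = 1.44e+04 m / 1.0 m/s = 1.44e+04 s = 0.1667 d.
C = 13.17·exp(−0.56·0.1667) = 13.17·0.9109 = 12 mg/L.

12.0 mg/L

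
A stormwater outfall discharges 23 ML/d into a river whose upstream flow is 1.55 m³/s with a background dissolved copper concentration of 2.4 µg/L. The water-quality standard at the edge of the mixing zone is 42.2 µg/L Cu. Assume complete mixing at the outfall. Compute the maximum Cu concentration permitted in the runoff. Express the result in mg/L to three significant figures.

23 ML/d = 0.2662 m³/s.
2.4 µg/L = 0.0024 mg/L.
42.2 µg/L = 0.0422 mg/L.
Mass balance: 0.0422·1.816 = 0.2662·Cₑ + 1.55·0.0024.
Cₑ = (0.07664 − 0.00372) / 0.2662 = 0.2739 mg/L.

0.274 mg/L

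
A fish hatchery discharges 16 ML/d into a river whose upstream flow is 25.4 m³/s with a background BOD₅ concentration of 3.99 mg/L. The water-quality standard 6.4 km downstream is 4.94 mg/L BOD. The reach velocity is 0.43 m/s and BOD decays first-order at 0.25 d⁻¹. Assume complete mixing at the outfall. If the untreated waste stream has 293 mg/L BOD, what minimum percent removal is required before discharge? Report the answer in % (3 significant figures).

43.6 %

16 ML/d = 0.1852 m³/s.
Travel time to the compliance point: t = 6400/0.43 = 1.488e+04 s = 0.1723 d; decay factor exp(−0.25·0.1723) = 0.9578.
So the concentration just after mixing may be at most 4.94/0.9578 = 5.157 mg/L.
Mass balance: 5.157·25.59 = 0.1852·Cₑ + 25.4·3.99.
Cₑ = (132 − 101.3) / 0.1852 = 165.3 mg/L.
Required removal = 1 − 165.3/293 = 43.59 %.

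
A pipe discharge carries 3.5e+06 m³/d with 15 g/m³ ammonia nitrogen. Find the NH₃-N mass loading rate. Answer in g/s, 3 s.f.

608 g/s

3.5e+06 m³/d = 40.51 m³/s.
Mass flux = Q·C = 40.51 m³/s × 15 g/m³ = 607.6 g/s.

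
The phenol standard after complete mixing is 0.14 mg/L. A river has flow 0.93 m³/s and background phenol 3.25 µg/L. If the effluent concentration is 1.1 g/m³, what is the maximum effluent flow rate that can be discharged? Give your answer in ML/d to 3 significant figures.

3.25 µg/L = 0.00325 mg/L.
Mass balance at complete mixing: C_std·(Q_w + Q_r) = Q_w·C_e + Q_r·C_b.
Rearranging, Q_w = Q_r·(C_std − C_b)/(C_e − C_std) = 0.93·(0.14 − 0.00325) / (1.1 − 0.14) = 0.1325 m³/s.
= 11.45 ML/d.

11.4 ML/d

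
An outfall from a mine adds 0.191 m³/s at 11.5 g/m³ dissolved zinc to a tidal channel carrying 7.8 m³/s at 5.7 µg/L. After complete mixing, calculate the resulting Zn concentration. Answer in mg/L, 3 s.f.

0.280 mg/L

5.7 µg/L = 0.0057 mg/L.
By mass balance at complete mixing, C = (0.191·11.5 + 7.8·0.0057) / (0.191 + 7.8) = 2.241/7.991 = 0.2804 mg/L.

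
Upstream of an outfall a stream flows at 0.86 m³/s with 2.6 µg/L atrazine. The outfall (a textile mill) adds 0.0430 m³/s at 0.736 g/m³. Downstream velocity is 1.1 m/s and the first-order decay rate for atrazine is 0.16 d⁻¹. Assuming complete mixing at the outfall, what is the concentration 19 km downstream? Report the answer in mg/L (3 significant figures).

0.0363 mg/L

2.6 µg/L = 0.0026 mg/L.
After complete mixing, C₀ = (0.043·0.736 + 0.86·0.0026) / 0.903 = 0.03752 mg/L.
Travel time t = 1.9e+04 m / 1.1 m/s = 1.727e+04 s = 0.1999 d.
C = 0.03752·exp(−0.16·0.1999) = 0.03752·0.9685 = 0.03634 mg/L.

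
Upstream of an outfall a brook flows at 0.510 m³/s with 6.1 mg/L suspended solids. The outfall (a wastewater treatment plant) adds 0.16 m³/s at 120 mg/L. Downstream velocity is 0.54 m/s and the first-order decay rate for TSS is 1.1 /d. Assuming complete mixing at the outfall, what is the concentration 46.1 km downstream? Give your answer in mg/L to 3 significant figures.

11.2 mg/L

After complete mixing, C₀ = (0.16·120 + 0.51·6.1) / 0.67 = 33.3 mg/L.
Travel time t = 4.61e+04 m / 0.54 m/s = 8.537e+04 s = 0.9881 d.
C = 33.3·exp(−1.1·0.9881) = 33.3·0.3373 = 11.23 mg/L.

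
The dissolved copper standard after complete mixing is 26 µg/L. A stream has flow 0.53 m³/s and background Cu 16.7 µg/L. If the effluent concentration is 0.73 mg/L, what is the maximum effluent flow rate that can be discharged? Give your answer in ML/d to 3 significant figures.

16.7 µg/L = 0.0167 mg/L.
26 µg/L = 0.026 mg/L.
Mass balance at complete mixing: C_std·(Q_w + Q_r) = Q_w·C_e + Q_r·C_b.
Rearranging, Q_w = Q_r·(C_std − C_b)/(C_e − C_std) = 0.53·(0.026 − 0.0167) / (0.73 − 0.026) = 0.007001 m³/s.
= 0.6049 ML/d.

0.605 ML/d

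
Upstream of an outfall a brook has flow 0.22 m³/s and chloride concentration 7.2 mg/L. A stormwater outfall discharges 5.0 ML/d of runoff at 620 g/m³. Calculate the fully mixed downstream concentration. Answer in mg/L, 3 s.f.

135 mg/L

5.0 ML/d = 0.05787 m³/s.
Conservation of mass across the mixing zone: C = (0.05787·620 + 0.22·7.2) / (0.05787 + 0.22) = 37.46/0.2779 = 134.8 mg/L.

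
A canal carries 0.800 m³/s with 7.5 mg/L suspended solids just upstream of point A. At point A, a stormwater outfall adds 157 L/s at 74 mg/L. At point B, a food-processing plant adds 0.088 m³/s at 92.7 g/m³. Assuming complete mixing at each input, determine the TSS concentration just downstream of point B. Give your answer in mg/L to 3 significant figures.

157 L/s = 0.157 m³/s.
After input A: C = (0.8·7.5 + 0.157·74) / 0.957 = 18.41 mg/L.
After input B: C = (0.957·18.41 + 0.088·92.7) / 1.045 = 24.67 mg/L.

24.7 mg/L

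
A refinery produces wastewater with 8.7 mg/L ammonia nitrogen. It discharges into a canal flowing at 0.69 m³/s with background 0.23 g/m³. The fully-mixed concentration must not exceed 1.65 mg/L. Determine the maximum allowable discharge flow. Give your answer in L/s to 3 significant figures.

Mass balance at complete mixing: C_std·(Q_w + Q_r) = Q_w·C_e + Q_r·C_b.
Rearranging, Q_w = Q_r·(C_std − C_b)/(C_e − C_std) = 0.69·(1.65 − 0.23) / (8.7 − 1.65) = 0.139 m³/s.
= 139 L/s.

139 L/s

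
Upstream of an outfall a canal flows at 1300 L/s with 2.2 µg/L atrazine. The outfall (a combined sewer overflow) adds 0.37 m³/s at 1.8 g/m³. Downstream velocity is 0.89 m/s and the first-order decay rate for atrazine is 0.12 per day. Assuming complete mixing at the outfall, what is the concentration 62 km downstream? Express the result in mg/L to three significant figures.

0.364 mg/L

1300 L/s = 1.3 m³/s.
2.2 µg/L = 0.0022 mg/L.
After complete mixing, C₀ = (0.37·1.8 + 1.3·0.0022) / 1.67 = 0.4005 mg/L.
Travel time t = 6.2e+04 m / 0.89 m/s = 6.966e+04 s = 0.8063 d.
C = 0.4005·exp(−0.12·0.8063) = 0.4005·0.9078 = 0.3636 mg/L.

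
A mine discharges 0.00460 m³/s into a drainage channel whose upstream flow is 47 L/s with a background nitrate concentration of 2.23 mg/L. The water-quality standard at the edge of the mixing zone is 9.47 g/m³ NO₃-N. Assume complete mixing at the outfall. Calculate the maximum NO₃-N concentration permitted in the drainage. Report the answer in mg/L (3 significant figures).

83.4 mg/L

47 L/s = 0.047 m³/s.
Mass balance: 9.47·0.0516 = 0.0046·Cₑ + 0.047·2.23.
Cₑ = (0.4887 − 0.1048) / 0.0046 = 83.44 mg/L.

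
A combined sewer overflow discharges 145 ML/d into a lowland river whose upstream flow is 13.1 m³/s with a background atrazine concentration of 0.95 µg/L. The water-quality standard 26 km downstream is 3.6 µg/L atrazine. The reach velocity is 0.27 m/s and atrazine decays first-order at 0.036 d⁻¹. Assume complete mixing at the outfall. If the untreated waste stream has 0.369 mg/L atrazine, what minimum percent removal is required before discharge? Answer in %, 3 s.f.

145 ML/d = 1.678 m³/s.
0.95 µg/L = 0.00095 mg/L.
3.6 µg/L = 0.0036 mg/L.
Travel time to the compliance point: t = 2.6e+04/0.27 = 9.63e+04 s = 1.115 d; decay factor exp(−0.036·1.115) = 0.9607.
So the concentration just after mixing may be at most 0.0036/0.9607 = 0.003747 mg/L.
Mass balance: 0.003747·14.78 = 1.678·Cₑ + 13.1·0.00095.
Cₑ = (0.05538 − 0.01244) / 1.678 = 0.02558 mg/L.
Required removal = 1 − 0.02558/0.369 = 93.07 %.

93.1 %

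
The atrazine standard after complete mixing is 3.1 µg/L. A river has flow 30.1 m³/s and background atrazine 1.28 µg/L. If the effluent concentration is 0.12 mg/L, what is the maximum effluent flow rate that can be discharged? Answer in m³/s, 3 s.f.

1.28 µg/L = 0.00128 mg/L.
3.1 µg/L = 0.0031 mg/L.
Mass balance at complete mixing: C_std·(Q_w + Q_r) = Q_w·C_e + Q_r·C_b.
Rearranging, Q_w = Q_r·(C_std − C_b)/(C_e − C_std) = 30.1·(0.0031 − 0.00128) / (0.12 − 0.0031) = 0.4686 m³/s.

0.469 m³/s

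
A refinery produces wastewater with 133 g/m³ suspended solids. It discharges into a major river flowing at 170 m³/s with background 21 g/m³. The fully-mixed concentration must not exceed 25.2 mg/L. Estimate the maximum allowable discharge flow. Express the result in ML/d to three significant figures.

572 ML/d

Mass balance at complete mixing: C_std·(Q_w + Q_r) = Q_w·C_e + Q_r·C_b.
Rearranging, Q_w = Q_r·(C_std − C_b)/(C_e − C_std) = 170·(25.2 − 21) / (133 − 25.2) = 6.623 m³/s.
= 572.3 ML/d.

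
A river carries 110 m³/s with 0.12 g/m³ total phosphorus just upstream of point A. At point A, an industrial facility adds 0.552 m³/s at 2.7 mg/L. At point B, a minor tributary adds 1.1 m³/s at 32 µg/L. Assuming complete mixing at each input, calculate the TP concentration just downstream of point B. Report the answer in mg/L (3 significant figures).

After input A: C = (110·0.12 + 0.552·2.7) / 110.6 = 0.1329 mg/L.
32 µg/L = 0.032 mg/L.
After input B: C = (110.6·0.1329 + 1.1·0.032) / 111.7 = 0.1319 mg/L.

0.132 mg/L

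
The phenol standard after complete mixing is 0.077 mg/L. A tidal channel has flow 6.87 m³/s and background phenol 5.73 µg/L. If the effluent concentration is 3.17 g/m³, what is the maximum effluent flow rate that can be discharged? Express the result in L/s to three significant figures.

5.73 µg/L = 0.00573 mg/L.
Mass balance at complete mixing: C_std·(Q_w + Q_r) = Q_w·C_e + Q_r·C_b.
Rearranging, Q_w = Q_r·(C_std − C_b)/(C_e − C_std) = 6.87·(0.077 − 0.00573) / (3.17 − 0.077) = 0.1583 m³/s.
= 158.3 L/s.

158 L/s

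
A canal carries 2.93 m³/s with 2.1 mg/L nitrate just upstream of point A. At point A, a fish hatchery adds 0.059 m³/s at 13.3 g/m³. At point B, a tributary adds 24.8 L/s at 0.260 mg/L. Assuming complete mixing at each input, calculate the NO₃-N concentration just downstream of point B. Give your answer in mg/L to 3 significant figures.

2.30 mg/L

After input A: C = (2.93·2.1 + 0.059·13.3) / 2.989 = 2.321 mg/L.
24.8 L/s = 0.0248 m³/s.
After input B: C = (2.989·2.321 + 0.0248·0.26) / 3.014 = 2.304 mg/L.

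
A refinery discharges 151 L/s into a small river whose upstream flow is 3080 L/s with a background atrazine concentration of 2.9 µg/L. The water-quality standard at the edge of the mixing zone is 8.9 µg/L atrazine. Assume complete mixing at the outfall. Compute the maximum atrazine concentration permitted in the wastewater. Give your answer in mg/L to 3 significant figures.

0.131 mg/L

151 L/s = 0.151 m³/s.
3080 L/s = 3.08 m³/s.
2.9 µg/L = 0.0029 mg/L.
8.9 µg/L = 0.0089 mg/L.
Mass balance: 0.0089·3.231 = 0.151·Cₑ + 3.08·0.0029.
Cₑ = (0.02876 − 0.008932) / 0.151 = 0.1313 mg/L.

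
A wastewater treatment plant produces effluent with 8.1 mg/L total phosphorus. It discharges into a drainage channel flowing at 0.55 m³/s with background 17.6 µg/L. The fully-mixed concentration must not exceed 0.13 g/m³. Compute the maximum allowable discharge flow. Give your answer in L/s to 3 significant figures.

17.6 µg/L = 0.0176 mg/L.
Mass balance at complete mixing: C_std·(Q_w + Q_r) = Q_w·C_e + Q_r·C_b.
Rearranging, Q_w = Q_r·(C_std − C_b)/(C_e − C_std) = 0.55·(0.13 − 0.0176) / (8.1 − 0.13) = 0.007757 m³/s.
= 7.757 L/s.

7.76 L/s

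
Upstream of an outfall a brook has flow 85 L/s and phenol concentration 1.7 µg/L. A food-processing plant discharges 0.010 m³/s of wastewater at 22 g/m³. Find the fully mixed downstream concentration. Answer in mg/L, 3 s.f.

2.32 mg/L

85 L/s = 0.085 m³/s.
1.7 µg/L = 0.0017 mg/L.
Flow-weighted mixing gives C = (0.01·22 + 0.085·0.0017) / (0.01 + 0.085) = 0.2201/0.095 = 2.317 mg/L.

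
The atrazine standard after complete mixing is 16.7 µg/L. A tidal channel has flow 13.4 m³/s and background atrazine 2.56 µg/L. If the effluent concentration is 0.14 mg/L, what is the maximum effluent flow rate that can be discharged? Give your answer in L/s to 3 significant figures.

1540 L/s

2.56 µg/L = 0.00256 mg/L.
16.7 µg/L = 0.0167 mg/L.
Mass balance at complete mixing: C_std·(Q_w + Q_r) = Q_w·C_e + Q_r·C_b.
Rearranging, Q_w = Q_r·(C_std − C_b)/(C_e − C_std) = 13.4·(0.0167 − 0.00256) / (0.14 − 0.0167) = 1.537 m³/s.
= 1537 L/s.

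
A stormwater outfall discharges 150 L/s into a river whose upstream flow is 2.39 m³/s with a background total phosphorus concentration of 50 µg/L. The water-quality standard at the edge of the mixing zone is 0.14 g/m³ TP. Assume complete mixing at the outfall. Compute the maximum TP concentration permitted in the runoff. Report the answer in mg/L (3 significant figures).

150 L/s = 0.15 m³/s.
50 µg/L = 0.05 mg/L.
Mass balance: 0.14·2.54 = 0.15·Cₑ + 2.39·0.05.
Cₑ = (0.3556 − 0.1195) / 0.15 = 1.574 mg/L.

1.57 mg/L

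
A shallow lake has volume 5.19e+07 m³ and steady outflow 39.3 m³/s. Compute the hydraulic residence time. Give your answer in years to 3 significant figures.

0.0418 yr

Q = 39.3 m³/s × 3.156e+07 s/yr = 1.24e+09 m³/yr.
Hydraulic residence time τ = V/Q = 5.19e+07/1.24e+09 = 0.04185 yr.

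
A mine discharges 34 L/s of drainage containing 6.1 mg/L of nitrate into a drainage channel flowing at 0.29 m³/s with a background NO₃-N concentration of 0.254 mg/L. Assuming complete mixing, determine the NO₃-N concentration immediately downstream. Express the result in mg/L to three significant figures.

0.867 mg/L

34 L/s = 0.034 m³/s.
Conservation of mass across the mixing zone: C = (0.034·6.1 + 0.29·0.254) / (0.034 + 0.29) = 0.2811/0.324 = 0.8675 mg/L.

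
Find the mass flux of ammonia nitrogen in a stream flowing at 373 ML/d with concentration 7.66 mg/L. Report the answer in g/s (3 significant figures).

373 ML/d = 4.317 m³/s.
Mass flux = Q·C = 4.317 m³/s × 7.66 g/m³ = 33.07 g/s.

33.1 g/s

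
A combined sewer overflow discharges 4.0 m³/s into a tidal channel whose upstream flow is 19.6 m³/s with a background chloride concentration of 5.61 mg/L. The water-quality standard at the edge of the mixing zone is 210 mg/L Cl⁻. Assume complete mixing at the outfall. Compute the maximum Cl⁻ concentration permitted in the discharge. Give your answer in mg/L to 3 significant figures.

1210 mg/L

Mass balance: 210·23.6 = 4·Cₑ + 19.6·5.61.
Cₑ = (4956 − 110) / 4 = 1212 mg/L.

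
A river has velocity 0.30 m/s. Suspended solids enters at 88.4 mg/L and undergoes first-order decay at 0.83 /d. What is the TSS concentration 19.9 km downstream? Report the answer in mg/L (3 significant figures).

Travel time t = 19.9 km / 0.30 m/s = 1.99e+04/0.30 = 6.633e+04 s = 0.7677 d.
First-order decay: C = 88.4·exp(−0.83·0.7677) = 88.4·0.5288 = 46.74 mg/L.

46.7 mg/L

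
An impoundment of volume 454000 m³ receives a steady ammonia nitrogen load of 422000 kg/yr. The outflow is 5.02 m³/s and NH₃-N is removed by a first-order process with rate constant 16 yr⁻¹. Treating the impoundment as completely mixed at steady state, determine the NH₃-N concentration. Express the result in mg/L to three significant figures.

Outflow Q = 5.02 m³/s × 3.156e+07 s/yr = 1.584e+08 m³/yr.
Steady-state CSTR mass balance: W = Q·C + k·V·C, so C = W/(Q + kV).
Q + kV = 1.584e+08 + 16·454000 = 1.657e+08 m³/yr.
C = 422000/1.657e+08 = 0.002547 kg/m³ = 2.547 mg/L.

2.55 mg/L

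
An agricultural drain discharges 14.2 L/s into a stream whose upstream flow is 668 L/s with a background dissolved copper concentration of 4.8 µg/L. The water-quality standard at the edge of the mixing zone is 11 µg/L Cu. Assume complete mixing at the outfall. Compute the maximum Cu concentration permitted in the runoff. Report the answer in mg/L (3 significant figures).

14.2 L/s = 0.0142 m³/s.
668 L/s = 0.668 m³/s.
4.8 µg/L = 0.0048 mg/L.
11 µg/L = 0.011 mg/L.
Mass balance: 0.011·0.6822 = 0.0142·Cₑ + 0.668·0.0048.
Cₑ = (0.007504 − 0.003206) / 0.0142 = 0.3027 mg/L.

0.303 mg/L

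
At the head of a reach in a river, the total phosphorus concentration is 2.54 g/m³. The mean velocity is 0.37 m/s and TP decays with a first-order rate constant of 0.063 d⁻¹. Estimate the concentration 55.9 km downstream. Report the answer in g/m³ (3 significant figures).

Travel time t = 55.9 km / 0.37 m/s = 5.59e+04/0.37 = 1.511e+05 s = 1.749 d.
First-order decay: C = 2.54·exp(−0.063·1.749) = 2.54·0.8957 = 2.275 g/m³.

2.28 g/m³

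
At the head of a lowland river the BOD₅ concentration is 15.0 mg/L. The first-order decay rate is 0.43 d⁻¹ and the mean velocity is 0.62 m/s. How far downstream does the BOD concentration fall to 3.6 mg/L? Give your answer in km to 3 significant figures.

From C = C₀·e^(−kt), t = ln(C₀/C)/k = ln(15.0/3.6)/0.43 = 1.427/0.43 = 3.319 d.
Distance = v·t = 0.62 m/s × 2.868e+05 s = 1.778e+05 m = 177.8 km.

178 km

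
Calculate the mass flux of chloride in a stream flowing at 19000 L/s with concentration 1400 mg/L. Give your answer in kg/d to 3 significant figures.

19000 L/s = 19 m³/s.
Mass flux = Q·C = 19 m³/s × 1400 g/m³ = 2.66e+04 g/s.
= 2.66e+04 g/s × 86.4 = 2.298e+06 kg/d.

2.3e+06 kg/d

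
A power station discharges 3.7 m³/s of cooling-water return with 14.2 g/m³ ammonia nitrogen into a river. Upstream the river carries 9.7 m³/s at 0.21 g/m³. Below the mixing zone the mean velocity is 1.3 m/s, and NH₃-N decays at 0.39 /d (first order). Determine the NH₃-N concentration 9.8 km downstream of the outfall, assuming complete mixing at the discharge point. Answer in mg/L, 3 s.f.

After complete mixing, C₀ = (3.7·14.2 + 9.7·0.21) / 13.4 = 4.073 mg/L.
Travel time t = 9800 m / 1.3 m/s = 7538 s = 0.08725 d.
C = 4.073·exp(−0.39·0.08725) = 4.073·0.9665 = 3.937 mg/L.

3.94 mg/L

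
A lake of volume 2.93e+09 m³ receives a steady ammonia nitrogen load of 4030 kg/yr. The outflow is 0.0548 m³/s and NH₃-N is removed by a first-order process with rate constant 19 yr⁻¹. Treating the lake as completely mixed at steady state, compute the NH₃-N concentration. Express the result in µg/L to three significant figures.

0.0724 µg/L

Outflow Q = 0.0548 m³/s × 3.156e+07 s/yr = 1.729e+06 m³/yr.
Steady-state CSTR mass balance: W = Q·C + k·V·C, so C = W/(Q + kV).
Q + kV = 1.729e+06 + 19·2.93e+09 = 5.567e+10 m³/yr.
C = 4030/5.567e+10 = 7.239e-08 kg/m³ = 7.239e-05 mg/L = 0.07239 µg/L.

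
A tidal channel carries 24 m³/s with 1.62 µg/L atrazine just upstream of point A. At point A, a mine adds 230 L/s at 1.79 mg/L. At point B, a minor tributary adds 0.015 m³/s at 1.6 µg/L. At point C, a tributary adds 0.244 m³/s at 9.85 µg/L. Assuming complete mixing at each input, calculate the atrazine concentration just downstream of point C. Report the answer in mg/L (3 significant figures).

1.62 µg/L = 0.00162 mg/L.
230 L/s = 0.23 m³/s.
After input A: C = (24·0.00162 + 0.23·1.79) / 24.23 = 0.0186 mg/L.
1.6 µg/L = 0.0016 mg/L.
After input B: C = (24.23·0.0186 + 0.015·0.0016) / 24.25 = 0.01859 mg/L.
9.85 µg/L = 0.00985 mg/L.
After input C: C = (24.25·0.01859 + 0.244·0.00985) / 24.49 = 0.0185 mg/L.

0.0185 mg/L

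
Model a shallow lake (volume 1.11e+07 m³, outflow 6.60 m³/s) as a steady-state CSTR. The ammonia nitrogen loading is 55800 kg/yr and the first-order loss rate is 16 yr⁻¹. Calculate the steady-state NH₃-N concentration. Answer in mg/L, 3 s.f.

0.145 mg/L

Outflow Q = 6.60 m³/s × 3.156e+07 s/yr = 2.083e+08 m³/yr.
Steady-state CSTR mass balance: W = Q·C + k·V·C, so C = W/(Q + kV).
Q + kV = 2.083e+08 + 16·1.11e+07 = 3.859e+08 m³/yr.
C = 55800/3.859e+08 = 0.0001446 kg/m³ = 0.1446 mg/L.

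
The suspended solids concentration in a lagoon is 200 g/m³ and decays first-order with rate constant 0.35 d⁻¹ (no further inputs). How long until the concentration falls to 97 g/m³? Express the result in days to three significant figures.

t = ln(C₀/C)/k = ln(200/97)/0.35 = 0.7236/0.35 = 2.067 d.

2.07 d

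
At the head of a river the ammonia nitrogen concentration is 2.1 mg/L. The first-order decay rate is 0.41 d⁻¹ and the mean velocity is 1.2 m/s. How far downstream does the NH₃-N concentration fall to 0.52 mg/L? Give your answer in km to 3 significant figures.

From C = C₀·e^(−kt), t = ln(C₀/C)/k = ln(2.1/0.52)/0.41 = 1.396/0.41 = 3.405 d.
Distance = v·t = 1.2 m/s × 2.942e+05 s = 3.53e+05 m = 353 km.

353 km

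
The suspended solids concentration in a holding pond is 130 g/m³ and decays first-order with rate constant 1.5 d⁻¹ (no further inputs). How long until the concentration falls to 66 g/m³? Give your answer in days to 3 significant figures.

t = ln(C₀/C)/k = ln(130/66)/1.5 = 0.6779/1.5 = 0.4519 d.

0.452 d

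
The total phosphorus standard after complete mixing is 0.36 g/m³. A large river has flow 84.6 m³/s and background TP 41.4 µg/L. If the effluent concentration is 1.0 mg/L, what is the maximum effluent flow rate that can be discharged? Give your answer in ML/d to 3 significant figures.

3640 ML/d

41.4 µg/L = 0.0414 mg/L.
Mass balance at complete mixing: C_std·(Q_w + Q_r) = Q_w·C_e + Q_r·C_b.
Rearranging, Q_w = Q_r·(C_std − C_b)/(C_e − C_std) = 84.6·(0.36 − 0.0414) / (1 − 0.36) = 42.11 m³/s.
= 3639 ML/d.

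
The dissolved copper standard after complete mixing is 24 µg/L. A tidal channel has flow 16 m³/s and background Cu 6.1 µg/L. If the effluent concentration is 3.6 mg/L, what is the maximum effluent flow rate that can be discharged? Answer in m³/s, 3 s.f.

0.0801 m³/s

6.1 µg/L = 0.0061 mg/L.
24 µg/L = 0.024 mg/L.
Mass balance at complete mixing: C_std·(Q_w + Q_r) = Q_w·C_e + Q_r·C_b.
Rearranging, Q_w = Q_r·(C_std − C_b)/(C_e − C_std) = 16·(0.024 − 0.0061) / (3.6 − 0.024) = 0.08009 m³/s.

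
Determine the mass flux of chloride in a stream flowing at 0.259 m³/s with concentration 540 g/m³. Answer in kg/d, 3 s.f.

Mass flux = Q·C = 0.259 m³/s × 540 g/m³ = 139.9 g/s.
= 139.9 g/s × 86.4 = 1.208e+04 kg/d.

12100 kg/d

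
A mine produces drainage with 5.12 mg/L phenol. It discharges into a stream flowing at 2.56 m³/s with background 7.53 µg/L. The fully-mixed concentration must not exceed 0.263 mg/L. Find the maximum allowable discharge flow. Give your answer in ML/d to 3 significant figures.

7.53 µg/L = 0.00753 mg/L.
Mass balance at complete mixing: C_std·(Q_w + Q_r) = Q_w·C_e + Q_r·C_b.
Rearranging, Q_w = Q_r·(C_std − C_b)/(C_e − C_std) = 2.56·(0.263 − 0.00753) / (5.12 − 0.263) = 0.1347 m³/s.
= 11.63 ML/d.

11.6 ML/d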